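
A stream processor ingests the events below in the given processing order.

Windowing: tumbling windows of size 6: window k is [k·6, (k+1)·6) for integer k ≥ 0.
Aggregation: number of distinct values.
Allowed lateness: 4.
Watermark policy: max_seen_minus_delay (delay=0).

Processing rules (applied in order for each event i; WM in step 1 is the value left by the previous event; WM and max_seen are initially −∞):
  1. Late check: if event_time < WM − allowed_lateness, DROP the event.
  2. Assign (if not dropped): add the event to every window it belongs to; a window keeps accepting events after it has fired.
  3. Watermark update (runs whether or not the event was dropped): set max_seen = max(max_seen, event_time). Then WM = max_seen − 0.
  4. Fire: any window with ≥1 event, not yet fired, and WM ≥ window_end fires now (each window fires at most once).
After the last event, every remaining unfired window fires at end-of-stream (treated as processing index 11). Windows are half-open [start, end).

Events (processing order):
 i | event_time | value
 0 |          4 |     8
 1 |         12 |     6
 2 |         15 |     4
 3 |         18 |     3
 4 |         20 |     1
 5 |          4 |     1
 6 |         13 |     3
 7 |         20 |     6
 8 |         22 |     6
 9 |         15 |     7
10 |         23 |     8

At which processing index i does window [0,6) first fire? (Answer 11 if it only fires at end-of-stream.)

i=0 t=4 v=8: → [0,6); WM=4
i=1 t=12 v=6: → [12,18); WM=12; [0,6) fires=1
i=2 t=15 v=4: → [12,18); WM=15
i=3 t=18 v=3: → [18,24); WM=18; [12,18) fires=2
i=4 t=20 v=1: → [18,24); WM=20
i=5 t=4 v=1: DROP (t<20-4); WM=20
i=6 t=13 v=3: DROP (t<20-4); WM=20
i=7 t=20 v=6: → [18,24); WM=20
i=8 t=22 v=6: → [18,24); WM=22
i=9 t=15 v=7: DROP (t<22-4); WM=22
i=10 t=23 v=8: → [18,24); WM=23

1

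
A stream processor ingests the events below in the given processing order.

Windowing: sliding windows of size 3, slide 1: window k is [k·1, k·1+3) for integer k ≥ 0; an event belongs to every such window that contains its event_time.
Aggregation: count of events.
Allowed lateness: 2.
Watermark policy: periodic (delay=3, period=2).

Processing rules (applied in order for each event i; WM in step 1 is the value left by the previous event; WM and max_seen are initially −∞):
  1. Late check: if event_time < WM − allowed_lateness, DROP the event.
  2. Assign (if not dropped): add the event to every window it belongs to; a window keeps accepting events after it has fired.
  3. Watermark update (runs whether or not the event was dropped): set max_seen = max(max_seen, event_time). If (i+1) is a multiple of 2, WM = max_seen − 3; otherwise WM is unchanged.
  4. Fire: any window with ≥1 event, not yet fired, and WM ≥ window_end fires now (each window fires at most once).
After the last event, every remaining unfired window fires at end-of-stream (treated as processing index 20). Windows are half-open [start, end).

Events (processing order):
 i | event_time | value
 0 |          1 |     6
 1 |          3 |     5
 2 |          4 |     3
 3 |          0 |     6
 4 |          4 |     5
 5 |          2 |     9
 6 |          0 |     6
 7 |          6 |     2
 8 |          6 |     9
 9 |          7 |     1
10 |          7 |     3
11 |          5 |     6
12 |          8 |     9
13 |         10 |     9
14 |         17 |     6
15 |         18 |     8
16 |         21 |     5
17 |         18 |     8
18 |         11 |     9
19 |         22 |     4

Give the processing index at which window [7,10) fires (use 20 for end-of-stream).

15

i=0 t=1 v=6: → [1,4),[0,3); WM=−∞
i=1 t=3 v=5: → [3,6),[2,5),[1,4); WM=0
i=2 t=4 v=3: → [4,7),[3,6),[2,5); WM=0
i=3 t=0 v=6: → [0,3); WM=1
i=4 t=4 v=5: → [4,7),[3,6),[2,5); WM=1
i=5 t=2 v=9: → [2,5),[1,4),[0,3); WM=1
i=6 t=0 v=6: → [0,3); WM=1
i=7 t=6 v=2: → [6,9),[5,8),[4,7); WM=3; [0,3) fires=4
i=8 t=6 v=9: → [6,9),[5,8),[4,7); WM=3
i=9 t=7 v=1: → [7,10),[6,9),[5,8); WM=4; [1,4) fires=3
i=10 t=7 v=3: → [7,10),[6,9),[5,8); WM=4
i=11 t=5 v=6: → [5,8),[4,7),[3,6); WM=4
i=12 t=8 v=9: → [8,11),[7,10),[6,9); WM=4
i=13 t=10 v=9: → [10,13),[9,12),[8,11); WM=7; [2,5) fires=4 [3,6) fires=4 [4,7) fires=5
i=14 t=17 v=6: → [17,20),[16,19),[15,18); WM=7
i=15 t=18 v=8: → [18,21),[17,20),[16,19); WM=15; [5,8) fires=5 [6,9) fires=5 [7,10) fires=3 [8,11) fires=2 [9,12) fires=1 [10,13) fires=1
i=16 t=21 v=5: → [21,24),[20,23),[19,22); WM=15
i=17 t=18 v=8: → [18,21),[17,20),[16,19); WM=18; [15,18) fires=1
i=18 t=11 v=9: DROP (t<18-2); WM=18
i=19 t=22 v=4: → [22,25),[21,24),[20,23); WM=19; [16,19) fires=3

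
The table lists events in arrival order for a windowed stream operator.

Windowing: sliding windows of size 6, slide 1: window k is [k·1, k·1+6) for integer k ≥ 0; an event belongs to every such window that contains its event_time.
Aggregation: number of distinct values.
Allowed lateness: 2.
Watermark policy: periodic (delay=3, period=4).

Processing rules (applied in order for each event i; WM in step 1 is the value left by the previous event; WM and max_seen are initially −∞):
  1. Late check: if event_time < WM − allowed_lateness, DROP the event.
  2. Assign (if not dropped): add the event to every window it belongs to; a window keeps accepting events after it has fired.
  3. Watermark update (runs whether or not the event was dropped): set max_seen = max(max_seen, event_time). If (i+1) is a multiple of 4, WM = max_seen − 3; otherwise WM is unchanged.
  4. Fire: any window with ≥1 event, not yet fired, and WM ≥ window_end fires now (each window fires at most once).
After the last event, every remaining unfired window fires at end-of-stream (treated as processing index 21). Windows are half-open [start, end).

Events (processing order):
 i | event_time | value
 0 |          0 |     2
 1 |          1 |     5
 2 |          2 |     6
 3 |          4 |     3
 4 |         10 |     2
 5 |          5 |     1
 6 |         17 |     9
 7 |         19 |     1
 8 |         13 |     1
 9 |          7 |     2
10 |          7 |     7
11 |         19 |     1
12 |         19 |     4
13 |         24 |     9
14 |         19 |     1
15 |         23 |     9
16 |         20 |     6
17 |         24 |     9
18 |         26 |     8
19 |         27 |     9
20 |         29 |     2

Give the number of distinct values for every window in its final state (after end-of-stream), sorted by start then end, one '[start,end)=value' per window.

i=0 t=0 v=2: → [0,6); WM=−∞
i=1 t=1 v=5: → [1,7),[0,6); WM=−∞
i=2 t=2 v=6: → [2,8),[1,7),[0,6); WM=−∞
i=3 t=4 v=3: → [4,10),[3,9),[2,8),[1,7),[0,6); WM=1
i=4 t=10 v=2: → [10,16),[9,15),[8,14),[7,13),[6,12),[5,11); WM=1
i=5 t=5 v=1: → [5,11),[4,10),[3,9),[2,8),[1,7),[0,6); WM=1
i=6 t=17 v=9: → [17,23),[16,22),[15,21),[14,20),[13,19),[12,18); WM=1
i=7 t=19 v=1: → [19,25),[18,24),[17,23),[16,22),[15,21),[14,20); WM=16; [0,6) fires=5 [1,7) fires=4 [2,8) fires=3 [3,9) fires=2 [4,10) fires=2 [5,11) fires=2 [6,12) fires=1 [7,13) fires=1 [8,14) fires=1 [9,15) fires=1 [10,16) fires=1
i=8 t=13 v=1: DROP (t<16-2); WM=16
i=9 t=7 v=2: DROP (t<16-2); WM=16
i=10 t=7 v=7: DROP (t<16-2); WM=16
i=11 t=19 v=1: → [19,25),[18,24),[17,23),[16,22),[15,21),[14,20); WM=16
i=12 t=19 v=4: → [19,25),[18,24),[17,23),[16,22),[15,21),[14,20); WM=16
i=13 t=24 v=9: → [24,30),[23,29),[22,28),[21,27),[20,26),[19,25); WM=16
i=14 t=19 v=1: → [19,25),[18,24),[17,23),[16,22),[15,21),[14,20); WM=16
i=15 t=23 v=9: → [23,29),[22,28),[21,27),[20,26),[19,25),[18,24); WM=21; [12,18) fires=1 [13,19) fires=1 [14,20) fires=3 [15,21) fires=3
i=16 t=20 v=6: → [20,26),[19,25),[18,24),[17,23),[16,22),[15,21); WM=21
i=17 t=24 v=9: → [24,30),[23,29),[22,28),[21,27),[20,26),[19,25); WM=21
i=18 t=26 v=8: → [26,32),[25,31),[24,30),[23,29),[22,28),[21,27); WM=21
i=19 t=27 v=9: → [27,33),[26,32),[25,31),[24,30),[23,29),[22,28); WM=24; [16,22) fires=4 [17,23) fires=4 [18,24) fires=4
i=20 t=29 v=2: → [29,35),[28,34),[27,33),[26,32),[25,31),[24,30); WM=24

[0,6)=5 [1,7)=4 [2,8)=3 [3,9)=2 [4,10)=2 [5,11)=2 [6,12)=1 [7,13)=1 [8,14)=1 [9,15)=1 [10,16)=1 [12,18)=1 [13,19)=1 [14,20)=3 [15,21)=4 [16,22)=4 [17,23)=4 [18,24)=4 [19,25)=4 [20,26)=2 [21,27)=2 [22,28)=2 [23,29)=2 [24,30)=3 [25,31)=3 [26,32)=3 [27,33)=2 [28,34)=1 [29,35)=1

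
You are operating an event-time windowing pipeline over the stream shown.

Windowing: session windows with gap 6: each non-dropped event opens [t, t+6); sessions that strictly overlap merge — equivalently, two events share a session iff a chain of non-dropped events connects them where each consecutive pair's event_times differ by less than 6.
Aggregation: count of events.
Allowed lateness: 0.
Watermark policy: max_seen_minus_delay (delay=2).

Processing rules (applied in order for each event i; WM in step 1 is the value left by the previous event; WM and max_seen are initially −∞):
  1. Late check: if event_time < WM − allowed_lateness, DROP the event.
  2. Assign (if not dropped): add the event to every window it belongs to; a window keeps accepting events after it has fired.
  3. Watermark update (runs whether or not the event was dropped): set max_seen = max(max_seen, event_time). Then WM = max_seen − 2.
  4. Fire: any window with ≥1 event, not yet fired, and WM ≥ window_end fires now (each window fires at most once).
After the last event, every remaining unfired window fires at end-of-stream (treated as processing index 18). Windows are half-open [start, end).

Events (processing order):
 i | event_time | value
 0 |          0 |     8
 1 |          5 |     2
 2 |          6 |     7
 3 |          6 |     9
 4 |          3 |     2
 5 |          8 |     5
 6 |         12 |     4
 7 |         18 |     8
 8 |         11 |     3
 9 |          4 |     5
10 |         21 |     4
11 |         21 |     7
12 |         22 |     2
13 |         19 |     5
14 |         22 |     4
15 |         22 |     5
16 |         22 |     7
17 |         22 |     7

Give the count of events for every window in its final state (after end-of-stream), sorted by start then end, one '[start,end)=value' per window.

i=0 t=0 v=8: → [0,6); WM=-2
i=1 t=5 v=2: → [0,11); WM=3
i=2 t=6 v=7: → [0,12); WM=4
i=3 t=6 v=9: → [0,12); WM=4
i=4 t=3 v=2: DROP (t<4-0); WM=4
i=5 t=8 v=5: → [0,14); WM=6
i=6 t=12 v=4: → [0,18); WM=10
i=7 t=18 v=8: → [18,24); WM=16
i=8 t=11 v=3: DROP (t<16-0); WM=16
i=9 t=4 v=5: DROP (t<16-0); WM=16
i=10 t=21 v=4: → [18,27); WM=19
i=11 t=21 v=7: → [18,27); WM=19
i=12 t=22 v=2: → [18,28); WM=20
i=13 t=19 v=5: DROP (t<20-0); WM=20
i=14 t=22 v=4: → [18,28); WM=20
i=15 t=22 v=5: → [18,28); WM=20
i=16 t=22 v=7: → [18,28); WM=20
i=17 t=22 v=7: → [18,28); WM=20

[0,18)=6 [18,28)=8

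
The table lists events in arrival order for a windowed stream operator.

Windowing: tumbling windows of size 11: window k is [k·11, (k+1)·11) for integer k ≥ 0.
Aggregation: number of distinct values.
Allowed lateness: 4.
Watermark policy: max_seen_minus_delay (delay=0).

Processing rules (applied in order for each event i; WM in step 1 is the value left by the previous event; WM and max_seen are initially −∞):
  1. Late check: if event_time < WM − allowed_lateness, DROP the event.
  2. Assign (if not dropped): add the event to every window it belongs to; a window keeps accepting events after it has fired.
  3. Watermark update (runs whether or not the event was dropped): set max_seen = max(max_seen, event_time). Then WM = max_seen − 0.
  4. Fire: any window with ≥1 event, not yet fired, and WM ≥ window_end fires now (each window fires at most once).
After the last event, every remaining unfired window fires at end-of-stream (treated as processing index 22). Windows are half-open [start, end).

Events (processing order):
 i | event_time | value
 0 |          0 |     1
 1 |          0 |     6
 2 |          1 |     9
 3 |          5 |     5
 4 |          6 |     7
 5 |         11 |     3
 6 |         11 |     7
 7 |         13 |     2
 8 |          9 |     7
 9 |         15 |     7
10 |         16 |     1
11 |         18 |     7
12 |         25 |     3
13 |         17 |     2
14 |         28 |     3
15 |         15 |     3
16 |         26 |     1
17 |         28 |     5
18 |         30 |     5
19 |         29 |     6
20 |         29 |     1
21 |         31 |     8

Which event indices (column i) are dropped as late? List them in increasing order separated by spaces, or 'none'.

13 15

i=0 t=0 v=1: → [0,11); WM=0
i=1 t=0 v=6: → [0,11); WM=0
i=2 t=1 v=9: → [0,11); WM=1
i=3 t=5 v=5: → [0,11); WM=5
i=4 t=6 v=7: → [0,11); WM=6
i=5 t=11 v=3: → [11,22); WM=11; [0,11) fires=5
i=6 t=11 v=7: → [11,22); WM=11
i=7 t=13 v=2: → [11,22); WM=13
i=8 t=9 v=7: → [0,11); WM=13
i=9 t=15 v=7: → [11,22); WM=15
i=10 t=16 v=1: → [11,22); WM=16
i=11 t=18 v=7: → [11,22); WM=18
i=12 t=25 v=3: → [22,33); WM=25; [11,22) fires=4
i=13 t=17 v=2: DROP (t<25-4); WM=25
i=14 t=28 v=3: → [22,33); WM=28
i=15 t=15 v=3: DROP (t<28-4); WM=28
i=16 t=26 v=1: → [22,33); WM=28
i=17 t=28 v=5: → [22,33); WM=28
i=18 t=30 v=5: → [22,33); WM=30
i=19 t=29 v=6: → [22,33); WM=30
i=20 t=29 v=1: → [22,33); WM=30
i=21 t=31 v=8: → [22,33); WM=31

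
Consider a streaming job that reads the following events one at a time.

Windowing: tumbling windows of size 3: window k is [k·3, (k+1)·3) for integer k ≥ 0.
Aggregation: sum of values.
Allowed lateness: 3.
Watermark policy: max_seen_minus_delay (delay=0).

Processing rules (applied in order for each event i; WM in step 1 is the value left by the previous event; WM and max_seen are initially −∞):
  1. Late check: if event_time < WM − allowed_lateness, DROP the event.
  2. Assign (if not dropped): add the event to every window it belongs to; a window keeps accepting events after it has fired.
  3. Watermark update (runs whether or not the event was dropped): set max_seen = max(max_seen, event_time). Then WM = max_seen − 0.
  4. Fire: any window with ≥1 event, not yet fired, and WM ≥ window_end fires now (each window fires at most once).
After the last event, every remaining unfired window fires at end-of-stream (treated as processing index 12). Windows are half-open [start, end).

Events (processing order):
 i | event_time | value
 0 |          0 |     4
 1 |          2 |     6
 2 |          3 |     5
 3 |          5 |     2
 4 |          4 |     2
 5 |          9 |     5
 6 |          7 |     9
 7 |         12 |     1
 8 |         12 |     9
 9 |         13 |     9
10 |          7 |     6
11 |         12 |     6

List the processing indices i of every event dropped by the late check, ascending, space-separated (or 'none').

i=0 t=0 v=4: → [0,3); WM=0
i=1 t=2 v=6: → [0,3); WM=2
i=2 t=3 v=5: → [3,6); WM=3; [0,3) fires=10
i=3 t=5 v=2: → [3,6); WM=5
i=4 t=4 v=2: → [3,6); WM=5
i=5 t=9 v=5: → [9,12); WM=9; [3,6) fires=9
i=6 t=7 v=9: → [6,9); WM=9; [6,9) fires=9
i=7 t=12 v=1: → [12,15); WM=12; [9,12) fires=5
i=8 t=12 v=9: → [12,15); WM=12
i=9 t=13 v=9: → [12,15); WM=13
i=10 t=7 v=6: DROP (t<13-3); WM=13
i=11 t=12 v=6: → [12,15); WM=13

10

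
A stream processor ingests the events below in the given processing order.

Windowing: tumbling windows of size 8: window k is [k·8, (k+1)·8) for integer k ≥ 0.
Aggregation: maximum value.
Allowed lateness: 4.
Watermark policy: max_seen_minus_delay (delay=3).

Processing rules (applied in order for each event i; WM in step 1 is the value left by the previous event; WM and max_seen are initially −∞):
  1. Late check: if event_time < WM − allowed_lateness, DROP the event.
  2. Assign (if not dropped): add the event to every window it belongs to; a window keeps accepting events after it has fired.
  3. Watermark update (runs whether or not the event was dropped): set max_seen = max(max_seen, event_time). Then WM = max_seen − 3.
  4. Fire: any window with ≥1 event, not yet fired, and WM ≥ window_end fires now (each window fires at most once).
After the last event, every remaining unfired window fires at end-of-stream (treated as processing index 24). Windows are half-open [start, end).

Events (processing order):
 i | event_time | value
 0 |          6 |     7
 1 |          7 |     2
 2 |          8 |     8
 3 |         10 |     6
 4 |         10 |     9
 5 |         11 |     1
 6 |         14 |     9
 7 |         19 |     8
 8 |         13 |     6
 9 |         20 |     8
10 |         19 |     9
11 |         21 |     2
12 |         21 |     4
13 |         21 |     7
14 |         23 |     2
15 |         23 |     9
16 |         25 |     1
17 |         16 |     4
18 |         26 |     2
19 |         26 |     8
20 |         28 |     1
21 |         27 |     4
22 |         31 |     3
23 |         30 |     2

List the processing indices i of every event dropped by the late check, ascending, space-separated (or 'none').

17

i=0 t=6 v=7: → [0,8); WM=3
i=1 t=7 v=2: → [0,8); WM=4
i=2 t=8 v=8: → [8,16); WM=5
i=3 t=10 v=6: → [8,16); WM=7
i=4 t=10 v=9: → [8,16); WM=7
i=5 t=11 v=1: → [8,16); WM=8; [0,8) fires=7
i=6 t=14 v=9: → [8,16); WM=11
i=7 t=19 v=8: → [16,24); WM=16; [8,16) fires=9
i=8 t=13 v=6: → [8,16); WM=16
i=9 t=20 v=8: → [16,24); WM=17
i=10 t=19 v=9: → [16,24); WM=17
i=11 t=21 v=2: → [16,24); WM=18
i=12 t=21 v=4: → [16,24); WM=18
i=13 t=21 v=7: → [16,24); WM=18
i=14 t=23 v=2: → [16,24); WM=20
i=15 t=23 v=9: → [16,24); WM=20
i=16 t=25 v=1: → [24,32); WM=22
i=17 t=16 v=4: DROP (t<22-4); WM=22
i=18 t=26 v=2: → [24,32); WM=23
i=19 t=26 v=8: → [24,32); WM=23
i=20 t=28 v=1: → [24,32); WM=25; [16,24) fires=9
i=21 t=27 v=4: → [24,32); WM=25
i=22 t=31 v=3: → [24,32); WM=28
i=23 t=30 v=2: → [24,32); WM=28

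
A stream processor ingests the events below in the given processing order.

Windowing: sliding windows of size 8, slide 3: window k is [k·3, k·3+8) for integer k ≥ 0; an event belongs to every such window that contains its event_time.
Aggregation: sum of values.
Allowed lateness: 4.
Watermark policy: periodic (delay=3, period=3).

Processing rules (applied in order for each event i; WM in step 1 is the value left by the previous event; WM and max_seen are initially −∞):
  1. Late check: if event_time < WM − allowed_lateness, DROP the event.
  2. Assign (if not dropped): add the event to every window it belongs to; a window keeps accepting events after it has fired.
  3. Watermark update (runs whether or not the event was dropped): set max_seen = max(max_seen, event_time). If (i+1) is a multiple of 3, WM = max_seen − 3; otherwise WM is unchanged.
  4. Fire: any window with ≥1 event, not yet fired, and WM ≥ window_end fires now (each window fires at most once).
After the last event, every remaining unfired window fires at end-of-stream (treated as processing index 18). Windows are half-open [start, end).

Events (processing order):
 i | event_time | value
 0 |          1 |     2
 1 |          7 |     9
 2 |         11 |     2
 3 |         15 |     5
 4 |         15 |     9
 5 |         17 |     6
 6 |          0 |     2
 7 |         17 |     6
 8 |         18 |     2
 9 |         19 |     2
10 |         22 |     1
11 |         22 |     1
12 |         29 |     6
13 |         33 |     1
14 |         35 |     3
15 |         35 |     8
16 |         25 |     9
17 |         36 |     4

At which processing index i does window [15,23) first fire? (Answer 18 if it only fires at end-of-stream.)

i=0 t=1 v=2: → [0,8); WM=−∞
i=1 t=7 v=9: → [6,14),[3,11),[0,8); WM=−∞
i=2 t=11 v=2: → [9,17),[6,14); WM=8; [0,8) fires=11
i=3 t=15 v=5: → [15,23),[12,20),[9,17); WM=8
i=4 t=15 v=9: → [15,23),[12,20),[9,17); WM=8
i=5 t=17 v=6: → [15,23),[12,20); WM=14; [3,11) fires=9 [6,14) fires=11
i=6 t=0 v=2: DROP (t<14-4); WM=14
i=7 t=17 v=6: → [15,23),[12,20); WM=14
i=8 t=18 v=2: → [18,26),[15,23),[12,20); WM=15
i=9 t=19 v=2: → [18,26),[15,23),[12,20); WM=15
i=10 t=22 v=1: → [21,29),[18,26),[15,23); WM=15
i=11 t=22 v=1: → [21,29),[18,26),[15,23); WM=19; [9,17) fires=16
i=12 t=29 v=6: → [27,35),[24,32); WM=19
i=13 t=33 v=1: → [33,41),[30,38),[27,35); WM=19
i=14 t=35 v=3: → [33,41),[30,38); WM=32; [12,20) fires=30 [15,23) fires=32 [18,26) fires=6 [21,29) fires=2 [24,32) fires=6
i=15 t=35 v=8: → [33,41),[30,38); WM=32
i=16 t=25 v=9: DROP (t<32-4); WM=32
i=17 t=36 v=4: → [36,44),[33,41),[30,38); WM=33

14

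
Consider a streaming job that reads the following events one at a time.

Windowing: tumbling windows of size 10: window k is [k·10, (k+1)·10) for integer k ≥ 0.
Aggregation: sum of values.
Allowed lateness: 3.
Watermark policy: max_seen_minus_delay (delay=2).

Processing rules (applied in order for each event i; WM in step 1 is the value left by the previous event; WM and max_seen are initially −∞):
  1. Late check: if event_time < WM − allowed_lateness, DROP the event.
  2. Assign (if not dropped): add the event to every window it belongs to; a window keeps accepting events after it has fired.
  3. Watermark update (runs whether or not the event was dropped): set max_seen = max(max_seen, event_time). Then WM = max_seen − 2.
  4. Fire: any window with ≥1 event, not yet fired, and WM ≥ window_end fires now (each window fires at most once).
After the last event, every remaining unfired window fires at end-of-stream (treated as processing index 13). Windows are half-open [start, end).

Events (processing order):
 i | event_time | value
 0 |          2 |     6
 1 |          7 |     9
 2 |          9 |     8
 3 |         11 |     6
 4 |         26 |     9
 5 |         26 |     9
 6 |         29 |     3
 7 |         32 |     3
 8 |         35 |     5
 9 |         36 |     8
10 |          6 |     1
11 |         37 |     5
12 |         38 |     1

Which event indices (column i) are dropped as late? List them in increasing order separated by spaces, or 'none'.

10

i=0 t=2 v=6: → [0,10); WM=0
i=1 t=7 v=9: → [0,10); WM=5
i=2 t=9 v=8: → [0,10); WM=7
i=3 t=11 v=6: → [10,20); WM=9
i=4 t=26 v=9: → [20,30); WM=24; [0,10) fires=23 [10,20) fires=6
i=5 t=26 v=9: → [20,30); WM=24
i=6 t=29 v=3: → [20,30); WM=27
i=7 t=32 v=3: → [30,40); WM=30; [20,30) fires=21
i=8 t=35 v=5: → [30,40); WM=33
i=9 t=36 v=8: → [30,40); WM=34
i=10 t=6 v=1: DROP (t<34-3); WM=34
i=11 t=37 v=5: → [30,40); WM=35
i=12 t=38 v=1: → [30,40); WM=36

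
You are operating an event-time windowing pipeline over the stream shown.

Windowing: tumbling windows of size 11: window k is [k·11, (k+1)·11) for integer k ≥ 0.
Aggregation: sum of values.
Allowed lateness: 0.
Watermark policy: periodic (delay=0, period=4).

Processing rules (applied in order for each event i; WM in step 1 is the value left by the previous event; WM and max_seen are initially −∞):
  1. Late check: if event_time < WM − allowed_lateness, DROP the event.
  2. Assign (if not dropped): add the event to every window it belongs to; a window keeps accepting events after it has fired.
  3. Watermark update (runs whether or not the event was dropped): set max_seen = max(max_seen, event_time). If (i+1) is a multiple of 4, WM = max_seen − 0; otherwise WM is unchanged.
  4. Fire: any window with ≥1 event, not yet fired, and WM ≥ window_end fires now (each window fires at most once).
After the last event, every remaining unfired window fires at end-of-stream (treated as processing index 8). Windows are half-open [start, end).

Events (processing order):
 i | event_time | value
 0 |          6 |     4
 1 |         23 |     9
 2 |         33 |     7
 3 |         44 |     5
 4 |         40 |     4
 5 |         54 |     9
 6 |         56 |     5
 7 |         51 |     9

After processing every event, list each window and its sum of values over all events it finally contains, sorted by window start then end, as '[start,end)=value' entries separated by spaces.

i=0 t=6 v=4: → [0,11); WM=−∞
i=1 t=23 v=9: → [22,33); WM=−∞
i=2 t=33 v=7: → [33,44); WM=−∞
i=3 t=44 v=5: → [44,55); WM=44; [0,11) fires=4 [22,33) fires=9 [33,44) fires=7
i=4 t=40 v=4: DROP (t<44-0); WM=44
i=5 t=54 v=9: → [44,55); WM=44
i=6 t=56 v=5: → [55,66); WM=44
i=7 t=51 v=9: → [44,55); WM=56; [44,55) fires=23

[0,11)=4 [22,33)=9 [33,44)=7 [44,55)=23 [55,66)=5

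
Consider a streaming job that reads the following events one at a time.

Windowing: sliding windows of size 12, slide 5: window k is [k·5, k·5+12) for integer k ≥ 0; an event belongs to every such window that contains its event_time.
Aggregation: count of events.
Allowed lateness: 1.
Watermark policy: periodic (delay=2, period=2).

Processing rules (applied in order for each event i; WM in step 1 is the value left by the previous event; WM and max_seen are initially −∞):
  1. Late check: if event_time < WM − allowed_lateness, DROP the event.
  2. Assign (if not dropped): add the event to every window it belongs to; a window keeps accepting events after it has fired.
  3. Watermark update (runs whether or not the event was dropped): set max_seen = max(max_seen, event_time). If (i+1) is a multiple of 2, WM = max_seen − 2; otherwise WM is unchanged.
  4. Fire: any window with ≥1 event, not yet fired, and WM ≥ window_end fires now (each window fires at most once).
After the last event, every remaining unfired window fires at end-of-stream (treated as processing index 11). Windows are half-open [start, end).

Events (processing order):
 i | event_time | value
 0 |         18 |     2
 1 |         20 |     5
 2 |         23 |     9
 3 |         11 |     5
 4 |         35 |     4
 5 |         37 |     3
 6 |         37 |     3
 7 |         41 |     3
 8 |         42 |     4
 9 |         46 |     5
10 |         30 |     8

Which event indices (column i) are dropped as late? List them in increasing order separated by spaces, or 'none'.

3 10

i=0 t=18 v=2: → [15,27),[10,22); WM=−∞
i=1 t=20 v=5: → [20,32),[15,27),[10,22); WM=18
i=2 t=23 v=9: → [20,32),[15,27); WM=18
i=3 t=11 v=5: DROP (t<18-1); WM=21
i=4 t=35 v=4: → [35,47),[30,42),[25,37); WM=21
i=5 t=37 v=3: → [35,47),[30,42); WM=35; [10,22) fires=2 [15,27) fires=3 [20,32) fires=2
i=6 t=37 v=3: → [35,47),[30,42); WM=35
i=7 t=41 v=3: → [40,52),[35,47),[30,42); WM=39; [25,37) fires=1
i=8 t=42 v=4: → [40,52),[35,47); WM=39
i=9 t=46 v=5: → [45,57),[40,52),[35,47); WM=44; [30,42) fires=4
i=10 t=30 v=8: DROP (t<44-1); WM=44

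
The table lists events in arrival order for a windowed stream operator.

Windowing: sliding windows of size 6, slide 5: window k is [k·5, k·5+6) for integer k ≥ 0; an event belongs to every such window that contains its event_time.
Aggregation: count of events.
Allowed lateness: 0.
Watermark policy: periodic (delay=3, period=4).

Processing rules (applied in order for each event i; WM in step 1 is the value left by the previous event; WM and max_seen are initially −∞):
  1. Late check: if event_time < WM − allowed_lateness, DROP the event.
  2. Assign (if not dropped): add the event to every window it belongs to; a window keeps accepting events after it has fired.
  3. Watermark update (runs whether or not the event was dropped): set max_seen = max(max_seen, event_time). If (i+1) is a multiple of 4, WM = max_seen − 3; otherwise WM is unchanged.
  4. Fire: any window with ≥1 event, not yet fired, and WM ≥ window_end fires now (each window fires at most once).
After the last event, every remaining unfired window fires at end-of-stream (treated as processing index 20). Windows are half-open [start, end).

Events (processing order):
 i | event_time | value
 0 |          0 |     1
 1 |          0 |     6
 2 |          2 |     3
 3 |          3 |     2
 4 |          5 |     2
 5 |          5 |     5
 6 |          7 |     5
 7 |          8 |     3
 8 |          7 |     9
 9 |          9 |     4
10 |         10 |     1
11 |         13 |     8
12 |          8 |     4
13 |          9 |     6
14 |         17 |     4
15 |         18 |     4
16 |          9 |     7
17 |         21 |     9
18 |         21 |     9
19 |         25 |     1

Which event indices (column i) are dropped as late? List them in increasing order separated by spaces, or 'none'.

12 13 16

i=0 t=0 v=1: → [0,6); WM=−∞
i=1 t=0 v=6: → [0,6); WM=−∞
i=2 t=2 v=3: → [0,6); WM=−∞
i=3 t=3 v=2: → [0,6); WM=0
i=4 t=5 v=2: → [5,11),[0,6); WM=0
i=5 t=5 v=5: → [5,11),[0,6); WM=0
i=6 t=7 v=5: → [5,11); WM=0
i=7 t=8 v=3: → [5,11); WM=5
i=8 t=7 v=9: → [5,11); WM=5
i=9 t=9 v=4: → [5,11); WM=5
i=10 t=10 v=1: → [10,16),[5,11); WM=5
i=11 t=13 v=8: → [10,16); WM=10; [0,6) fires=6
i=12 t=8 v=4: DROP (t<10-0); WM=10
i=13 t=9 v=6: DROP (t<10-0); WM=10
i=14 t=17 v=4: → [15,21); WM=10
i=15 t=18 v=4: → [15,21); WM=15; [5,11) fires=7
i=16 t=9 v=7: DROP (t<15-0); WM=15
i=17 t=21 v=9: → [20,26); WM=15
i=18 t=21 v=9: → [20,26); WM=15
i=19 t=25 v=1: → [25,31),[20,26); WM=22; [10,16) fires=2 [15,21) fires=2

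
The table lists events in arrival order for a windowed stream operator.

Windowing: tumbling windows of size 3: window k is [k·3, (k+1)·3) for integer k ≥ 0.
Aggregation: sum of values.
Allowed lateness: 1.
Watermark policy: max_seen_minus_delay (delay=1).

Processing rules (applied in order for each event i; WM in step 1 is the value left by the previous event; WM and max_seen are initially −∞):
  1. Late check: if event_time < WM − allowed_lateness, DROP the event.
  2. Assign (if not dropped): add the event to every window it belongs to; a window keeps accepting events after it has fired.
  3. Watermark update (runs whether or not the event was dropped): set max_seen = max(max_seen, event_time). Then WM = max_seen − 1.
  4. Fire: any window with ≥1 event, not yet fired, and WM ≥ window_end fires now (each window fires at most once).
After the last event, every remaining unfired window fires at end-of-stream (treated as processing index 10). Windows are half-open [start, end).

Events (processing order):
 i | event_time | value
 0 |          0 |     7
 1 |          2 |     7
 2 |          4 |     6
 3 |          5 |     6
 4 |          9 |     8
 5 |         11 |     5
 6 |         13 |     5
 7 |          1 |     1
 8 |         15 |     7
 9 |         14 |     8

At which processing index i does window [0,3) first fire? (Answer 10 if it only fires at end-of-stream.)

i=0 t=0 v=7: → [0,3); WM=-1
i=1 t=2 v=7: → [0,3); WM=1
i=2 t=4 v=6: → [3,6); WM=3; [0,3) fires=14
i=3 t=5 v=6: → [3,6); WM=4
i=4 t=9 v=8: → [9,12); WM=8; [3,6) fires=12
i=5 t=11 v=5: → [9,12); WM=10
i=6 t=13 v=5: → [12,15); WM=12; [9,12) fires=13
i=7 t=1 v=1: DROP (t<12-1); WM=12
i=8 t=15 v=7: → [15,18); WM=14
i=9 t=14 v=8: → [12,15); WM=14

2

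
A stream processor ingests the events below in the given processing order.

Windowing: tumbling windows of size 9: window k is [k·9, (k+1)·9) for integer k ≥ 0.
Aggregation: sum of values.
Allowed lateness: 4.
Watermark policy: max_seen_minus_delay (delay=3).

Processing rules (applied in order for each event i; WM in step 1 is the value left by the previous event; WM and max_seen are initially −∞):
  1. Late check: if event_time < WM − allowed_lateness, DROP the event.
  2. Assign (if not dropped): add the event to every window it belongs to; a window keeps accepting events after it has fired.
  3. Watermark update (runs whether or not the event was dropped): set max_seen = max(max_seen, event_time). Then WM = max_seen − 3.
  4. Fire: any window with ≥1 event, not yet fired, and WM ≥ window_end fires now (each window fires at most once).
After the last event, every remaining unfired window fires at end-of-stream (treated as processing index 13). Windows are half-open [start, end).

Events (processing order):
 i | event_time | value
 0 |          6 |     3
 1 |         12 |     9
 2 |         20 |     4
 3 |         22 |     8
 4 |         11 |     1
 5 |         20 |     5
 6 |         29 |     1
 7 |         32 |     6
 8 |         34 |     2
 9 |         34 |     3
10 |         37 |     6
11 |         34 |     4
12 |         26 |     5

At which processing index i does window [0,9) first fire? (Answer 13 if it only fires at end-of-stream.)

1

i=0 t=6 v=3: → [0,9); WM=3
i=1 t=12 v=9: → [9,18); WM=9; [0,9) fires=3
i=2 t=20 v=4: → [18,27); WM=17
i=3 t=22 v=8: → [18,27); WM=19; [9,18) fires=9
i=4 t=11 v=1: DROP (t<19-4); WM=19
i=5 t=20 v=5: → [18,27); WM=19
i=6 t=29 v=1: → [27,36); WM=26
i=7 t=32 v=6: → [27,36); WM=29; [18,27) fires=17
i=8 t=34 v=2: → [27,36); WM=31
i=9 t=34 v=3: → [27,36); WM=31
i=10 t=37 v=6: → [36,45); WM=34
i=11 t=34 v=4: → [27,36); WM=34
i=12 t=26 v=5: DROP (t<34-4); WM=34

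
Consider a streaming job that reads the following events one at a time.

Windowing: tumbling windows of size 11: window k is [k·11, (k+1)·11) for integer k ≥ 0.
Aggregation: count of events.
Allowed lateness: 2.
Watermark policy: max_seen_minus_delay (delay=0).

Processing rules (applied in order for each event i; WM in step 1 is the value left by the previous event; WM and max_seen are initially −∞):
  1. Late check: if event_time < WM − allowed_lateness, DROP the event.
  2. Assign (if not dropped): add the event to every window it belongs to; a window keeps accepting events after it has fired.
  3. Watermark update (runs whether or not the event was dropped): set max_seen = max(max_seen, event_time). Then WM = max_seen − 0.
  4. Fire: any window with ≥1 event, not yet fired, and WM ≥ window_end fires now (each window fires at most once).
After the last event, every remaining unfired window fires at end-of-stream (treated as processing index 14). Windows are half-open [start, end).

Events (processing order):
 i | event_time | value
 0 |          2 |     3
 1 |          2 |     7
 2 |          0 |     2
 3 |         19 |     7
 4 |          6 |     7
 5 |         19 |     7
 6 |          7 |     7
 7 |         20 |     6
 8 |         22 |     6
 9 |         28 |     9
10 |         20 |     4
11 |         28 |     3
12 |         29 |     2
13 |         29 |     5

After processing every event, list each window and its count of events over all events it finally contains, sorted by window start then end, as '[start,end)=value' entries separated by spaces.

i=0 t=2 v=3: → [0,11); WM=2
i=1 t=2 v=7: → [0,11); WM=2
i=2 t=0 v=2: → [0,11); WM=2
i=3 t=19 v=7: → [11,22); WM=19; [0,11) fires=3
i=4 t=6 v=7: DROP (t<19-2); WM=19
i=5 t=19 v=7: → [11,22); WM=19
i=6 t=7 v=7: DROP (t<19-2); WM=19
i=7 t=20 v=6: → [11,22); WM=20
i=8 t=22 v=6: → [22,33); WM=22; [11,22) fires=3
i=9 t=28 v=9: → [22,33); WM=28
i=10 t=20 v=4: DROP (t<28-2); WM=28
i=11 t=28 v=3: → [22,33); WM=28
i=12 t=29 v=2: → [22,33); WM=29
i=13 t=29 v=5: → [22,33); WM=29

[0,11)=3 [11,22)=3 [22,33)=5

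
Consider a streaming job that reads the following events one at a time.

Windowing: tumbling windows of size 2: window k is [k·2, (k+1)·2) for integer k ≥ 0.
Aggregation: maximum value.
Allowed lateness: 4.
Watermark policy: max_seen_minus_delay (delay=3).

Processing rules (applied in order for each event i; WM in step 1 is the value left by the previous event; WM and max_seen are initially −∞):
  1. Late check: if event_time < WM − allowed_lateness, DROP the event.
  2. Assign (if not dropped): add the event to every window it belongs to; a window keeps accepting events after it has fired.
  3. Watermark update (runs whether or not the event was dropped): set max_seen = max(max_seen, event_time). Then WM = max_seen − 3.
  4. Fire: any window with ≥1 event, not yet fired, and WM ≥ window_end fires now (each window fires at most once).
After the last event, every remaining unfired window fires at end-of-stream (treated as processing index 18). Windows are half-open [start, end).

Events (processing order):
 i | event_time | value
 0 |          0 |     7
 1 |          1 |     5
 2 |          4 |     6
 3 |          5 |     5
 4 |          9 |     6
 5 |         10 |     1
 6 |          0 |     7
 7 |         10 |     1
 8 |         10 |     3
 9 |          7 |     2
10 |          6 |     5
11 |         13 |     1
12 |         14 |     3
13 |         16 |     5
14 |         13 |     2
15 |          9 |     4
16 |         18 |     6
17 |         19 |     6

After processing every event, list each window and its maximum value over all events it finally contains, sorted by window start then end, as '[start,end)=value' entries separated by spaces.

i=0 t=0 v=7: → [0,2); WM=-3
i=1 t=1 v=5: → [0,2); WM=-2
i=2 t=4 v=6: → [4,6); WM=1
i=3 t=5 v=5: → [4,6); WM=2; [0,2) fires=7
i=4 t=9 v=6: → [8,10); WM=6; [4,6) fires=6
i=5 t=10 v=1: → [10,12); WM=7
i=6 t=0 v=7: DROP (t<7-4); WM=7
i=7 t=10 v=1: → [10,12); WM=7
i=8 t=10 v=3: → [10,12); WM=7
i=9 t=7 v=2: → [6,8); WM=7
i=10 t=6 v=5: → [6,8); WM=7
i=11 t=13 v=1: → [12,14); WM=10; [6,8) fires=5 [8,10) fires=6
i=12 t=14 v=3: → [14,16); WM=11
i=13 t=16 v=5: → [16,18); WM=13; [10,12) fires=3
i=14 t=13 v=2: → [12,14); WM=13
i=15 t=9 v=4: → [8,10); WM=13
i=16 t=18 v=6: → [18,20); WM=15; [12,14) fires=2
i=17 t=19 v=6: → [18,20); WM=16; [14,16) fires=3

[0,2)=7 [4,6)=6 [6,8)=5 [8,10)=6 [10,12)=3 [12,14)=2 [14,16)=3 [16,18)=5 [18,20)=6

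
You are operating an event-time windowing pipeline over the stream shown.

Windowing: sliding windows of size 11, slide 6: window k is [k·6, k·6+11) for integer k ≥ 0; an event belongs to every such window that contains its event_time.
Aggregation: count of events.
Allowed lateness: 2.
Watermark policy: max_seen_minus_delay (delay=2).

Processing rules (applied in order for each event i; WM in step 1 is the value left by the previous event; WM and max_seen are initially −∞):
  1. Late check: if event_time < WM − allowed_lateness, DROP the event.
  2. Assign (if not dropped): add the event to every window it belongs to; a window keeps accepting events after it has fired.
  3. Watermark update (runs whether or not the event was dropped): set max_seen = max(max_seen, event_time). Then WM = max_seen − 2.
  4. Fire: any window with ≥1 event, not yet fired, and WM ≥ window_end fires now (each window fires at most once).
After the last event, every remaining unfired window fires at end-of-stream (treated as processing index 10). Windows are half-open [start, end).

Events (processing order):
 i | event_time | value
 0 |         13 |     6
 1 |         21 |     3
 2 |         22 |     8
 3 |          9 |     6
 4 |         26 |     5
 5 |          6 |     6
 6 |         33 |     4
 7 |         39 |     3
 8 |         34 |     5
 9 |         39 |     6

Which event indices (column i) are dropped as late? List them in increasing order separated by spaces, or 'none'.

i=0 t=13 v=6: → [12,23),[6,17); WM=11
i=1 t=21 v=3: → [18,29),[12,23); WM=19; [6,17) fires=1
i=2 t=22 v=8: → [18,29),[12,23); WM=20
i=3 t=9 v=6: DROP (t<20-2); WM=20
i=4 t=26 v=5: → [24,35),[18,29); WM=24; [12,23) fires=3
i=5 t=6 v=6: DROP (t<24-2); WM=24
i=6 t=33 v=4: → [30,41),[24,35); WM=31; [18,29) fires=3
i=7 t=39 v=3: → [36,47),[30,41); WM=37; [24,35) fires=2
i=8 t=34 v=5: DROP (t<37-2); WM=37
i=9 t=39 v=6: → [36,47),[30,41); WM=37

3 5 8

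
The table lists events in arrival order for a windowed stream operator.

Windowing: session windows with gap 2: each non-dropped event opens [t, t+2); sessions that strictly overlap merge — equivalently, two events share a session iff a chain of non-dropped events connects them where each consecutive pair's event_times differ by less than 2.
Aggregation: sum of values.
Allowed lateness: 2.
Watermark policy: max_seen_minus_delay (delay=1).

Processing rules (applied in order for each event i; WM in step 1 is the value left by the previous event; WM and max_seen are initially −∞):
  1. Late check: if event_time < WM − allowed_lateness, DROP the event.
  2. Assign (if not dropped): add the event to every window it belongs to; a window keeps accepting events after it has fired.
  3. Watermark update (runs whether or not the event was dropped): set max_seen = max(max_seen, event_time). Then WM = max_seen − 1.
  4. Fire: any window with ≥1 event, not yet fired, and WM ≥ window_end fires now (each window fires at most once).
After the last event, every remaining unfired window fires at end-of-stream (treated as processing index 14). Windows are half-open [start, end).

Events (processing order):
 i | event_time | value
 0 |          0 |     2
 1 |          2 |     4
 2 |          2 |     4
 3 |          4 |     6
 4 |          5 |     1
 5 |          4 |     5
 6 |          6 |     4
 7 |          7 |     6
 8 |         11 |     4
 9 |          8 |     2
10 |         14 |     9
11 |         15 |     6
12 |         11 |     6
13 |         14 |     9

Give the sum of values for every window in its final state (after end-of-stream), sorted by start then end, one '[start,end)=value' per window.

i=0 t=0 v=2: → [0,2); WM=-1
i=1 t=2 v=4: → [2,4); WM=1
i=2 t=2 v=4: → [2,4); WM=1
i=3 t=4 v=6: → [4,6); WM=3
i=4 t=5 v=1: → [4,7); WM=4
i=5 t=4 v=5: → [4,7); WM=4
i=6 t=6 v=4: → [4,8); WM=5
i=7 t=7 v=6: → [4,9); WM=6
i=8 t=11 v=4: → [11,13); WM=10
i=9 t=8 v=2: → [4,10); WM=10
i=10 t=14 v=9: → [14,16); WM=13
i=11 t=15 v=6: → [14,17); WM=14
i=12 t=11 v=6: DROP (t<14-2); WM=14
i=13 t=14 v=9: → [14,17); WM=14

[0,2)=2 [2,4)=8 [4,10)=24 [11,13)=4 [14,17)=24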